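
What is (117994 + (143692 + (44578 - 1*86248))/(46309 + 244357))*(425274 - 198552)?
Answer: 3887936098453386/145333 ≈ 2.6752e+10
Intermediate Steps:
(117994 + (143692 + (44578 - 1*86248))/(46309 + 244357))*(425274 - 198552) = (117994 + (143692 + (44578 - 86248))/290666)*226722 = (117994 + (143692 - 41670)*(1/290666))*226722 = (117994 + 102022*(1/290666))*226722 = (117994 + 51011/145333)*226722 = (17148473013/145333)*226722 = 3887936098453386/145333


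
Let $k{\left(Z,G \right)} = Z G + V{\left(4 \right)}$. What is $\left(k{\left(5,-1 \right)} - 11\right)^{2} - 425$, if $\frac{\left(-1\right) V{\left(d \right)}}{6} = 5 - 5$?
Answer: $-169$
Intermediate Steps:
$V{\left(d \right)} = 0$ ($V{\left(d \right)} = - 6 \left(5 - 5\right) = \left(-6\right) 0 = 0$)
$k{\left(Z,G \right)} = G Z$ ($k{\left(Z,G \right)} = Z G + 0 = G Z + 0 = G Z$)
$\left(k{\left(5,-1 \right)} - 11\right)^{2} - 425 = \left(\left(-1\right) 5 - 11\right)^{2} - 425 = \left(-5 - 11\right)^{2} - 425 = \left(-16\right)^{2} - 425 = 256 - 425 = -169$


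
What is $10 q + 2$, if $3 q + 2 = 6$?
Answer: $\frac{46}{3} \approx 15.333$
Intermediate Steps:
$q = \frac{4}{3}$ ($q = - \frac{2}{3} + \frac{1}{3} \cdot 6 = - \frac{2}{3} + 2 = \frac{4}{3} \approx 1.3333$)
$10 q + 2 = 10 \cdot \frac{4}{3} + 2 = \frac{40}{3} + 2 = \frac{46}{3}$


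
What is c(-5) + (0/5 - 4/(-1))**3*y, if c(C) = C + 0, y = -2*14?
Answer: -1797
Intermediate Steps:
y = -28
c(C) = C
c(-5) + (0/5 - 4/(-1))**3*y = -5 + (0/5 - 4/(-1))**3*(-28) = -5 + (0*(1/5) - 4*(-1))**3*(-28) = -5 + (0 + 4)**3*(-28) = -5 + 4**3*(-28) = -5 + 64*(-28) = -5 - 1792 = -1797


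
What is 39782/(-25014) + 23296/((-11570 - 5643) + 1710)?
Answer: -599733245/193896021 ≈ -3.0931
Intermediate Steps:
39782/(-25014) + 23296/((-11570 - 5643) + 1710) = 39782*(-1/25014) + 23296/(-17213 + 1710) = -19891/12507 + 23296/(-15503) = -19891/12507 + 23296*(-1/15503) = -19891/12507 - 23296/15503 = -599733245/193896021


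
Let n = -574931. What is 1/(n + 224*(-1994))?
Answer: -1/1021587 ≈ -9.7887e-7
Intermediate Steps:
1/(n + 224*(-1994)) = 1/(-574931 + 224*(-1994)) = 1/(-574931 - 446656) = 1/(-1021587) = -1/1021587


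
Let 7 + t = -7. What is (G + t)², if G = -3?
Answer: 289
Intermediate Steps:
t = -14 (t = -7 - 7 = -14)
(G + t)² = (-3 - 14)² = (-17)² = 289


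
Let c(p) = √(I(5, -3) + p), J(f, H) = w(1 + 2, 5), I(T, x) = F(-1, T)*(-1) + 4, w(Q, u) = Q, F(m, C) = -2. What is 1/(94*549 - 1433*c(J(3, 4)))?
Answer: 1/47307 ≈ 2.1139e-5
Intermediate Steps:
I(T, x) = 6 (I(T, x) = -2*(-1) + 4 = 2 + 4 = 6)
J(f, H) = 3 (J(f, H) = 1 + 2 = 3)
c(p) = √(6 + p)
1/(94*549 - 1433*c(J(3, 4))) = 1/(94*549 - 1433*√(6 + 3)) = 1/(51606 - 1433*√9) = 1/(51606 - 1433*3) = 1/(51606 - 4299) = 1/47307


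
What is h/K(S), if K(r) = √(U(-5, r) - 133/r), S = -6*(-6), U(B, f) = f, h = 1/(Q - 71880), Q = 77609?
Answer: 6*√1163/6662827 ≈ 3.0710e-5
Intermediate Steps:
h = 1/5729 (h = 1/(77609 - 71880) = 1/5729 ≈ 0.00017455)
S = 36
K(r) = √(r - 133/r)
h/K(S) = 1/(5729*(√(36 - 133/36))) = 1/(5729*(√(1163/36))) = 1/(5729*((√1163/6))) = (6*√1163/1163)/5729 = 6*√1163/6662827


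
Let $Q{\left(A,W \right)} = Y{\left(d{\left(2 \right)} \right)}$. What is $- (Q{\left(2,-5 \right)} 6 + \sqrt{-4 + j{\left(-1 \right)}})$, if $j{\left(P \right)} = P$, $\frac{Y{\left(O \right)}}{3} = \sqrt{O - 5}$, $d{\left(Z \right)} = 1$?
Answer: $i \left(-36 - \sqrt{5}\right) \approx - 38.236 i$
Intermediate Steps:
$Y{\left(O \right)} = 3 \sqrt{-5 + O}$ ($Y{\left(O \right)} = 3 \sqrt{O - 5} = 3 \sqrt{-5 + O}$)
$Q{\left(A,W \right)} = 6 i$ ($Q{\left(A,W \right)} = 3 \sqrt{-5 + 1} = 3 \sqrt{-4} = 3 \cdot 2 i = 6 i$)
$- (Q{\left(2,-5 \right)} 6 + \sqrt{-4 + j{\left(-1 \right)}}) = - (6 i 6 + \sqrt{-4 - 1}) = - (36 i + \sqrt{-5}) = - (36 i + i \sqrt{5}) = - 36 i - i \sqrt{5}$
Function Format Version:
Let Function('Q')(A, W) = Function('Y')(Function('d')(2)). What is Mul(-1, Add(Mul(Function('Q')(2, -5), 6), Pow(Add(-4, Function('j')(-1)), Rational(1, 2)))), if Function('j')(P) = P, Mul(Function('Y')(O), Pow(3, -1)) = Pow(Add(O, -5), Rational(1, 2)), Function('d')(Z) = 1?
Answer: Mul(I, Add(-36, Mul(-1, Pow(5, Rational(1, 2))))) ≈ Mul(-38.236, I)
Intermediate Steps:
Function('Y')(O) = Mul(3, Pow(Add(-5, O), Rational(1, 2))) (Function('Y')(O) = Mul(3, Pow(Add(O, -5), Rational(1, 2))) = Mul(3, Pow(Add(-5, O), Rational(1, 2))))
Function('Q')(A, W) = Mul(6, I) (Function('Q')(A, W) = Mul(3, Pow(Add(-5, 1), Rational(1, 2))) = Mul(3, Pow(-4, Rational(1, 2))) = Mul(3, Mul(2, I)) = Mul(6, I))
Mul(-1, Add(Mul(Function('Q')(2, -5), 6), Pow(Add(-4, Function('j')(-1)), Rational(1, 2)))) = Mul(-1, Add(Mul(Mul(6, I), 6), Pow(Add(-4, -1), Rational(1, 2)))) = Mul(-1, Add(Mul(36, I), Pow(-5, Rational(1, 2)))) = Mul(-1, Add(Mul(36, I), Mul(I, Pow(5, Rational(1, 2))))) = Add(Mul(-36, I), Mul(-1, I, Pow(5, Rational(1, 2))))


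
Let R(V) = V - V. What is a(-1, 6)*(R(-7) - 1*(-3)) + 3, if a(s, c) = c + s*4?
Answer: 9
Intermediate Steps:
R(V) = 0
a(s, c) = c + 4*s
a(-1, 6)*(R(-7) - 1*(-3)) + 3 = (6 + 4*(-1))*(0 - 1*(-3)) + 3 = (6 - 4)*(0 + 3) + 3 = 2*3 + 3 = 6 + 3 = 9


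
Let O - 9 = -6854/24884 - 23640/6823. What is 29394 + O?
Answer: 2495755084397/84891766 ≈ 29399.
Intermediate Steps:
O = 446514593/84891766 (O = 9 + (-6854/24884 - 23640/6823) = 9 + (-6854*1/24884 - 23640*1/6823) = 9 + (-3427/12442 - 23640/6823) = 9 - 317511301/84891766 = 446514593/84891766 ≈ 5.2598)
29394 + O = 29394 + 446514593/84891766 = 2495755084397/84891766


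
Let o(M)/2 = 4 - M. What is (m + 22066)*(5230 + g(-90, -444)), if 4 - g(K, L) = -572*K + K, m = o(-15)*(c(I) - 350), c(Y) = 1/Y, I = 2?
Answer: -405480460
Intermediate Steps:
c(Y) = 1/Y
o(M) = 8 - 2*M (o(M) = 2*(4 - M) = 8 - 2*M)
m = -13281 (m = (8 - 2*(-15))*(1/2 - 350) = (8 + 30)*(1/2 - 350) = 38*(-699/2) = -13281)
g(K, L) = 4 + 571*K (g(K, L) = 4 - (-572*K + K) = 4 - (-571)*K = 4 + 571*K)
(m + 22066)*(5230 + g(-90, -444)) = (-13281 + 22066)*(5230 + (4 + 571*(-90))) = 8785*(5230 + (4 - 51390)) = 8785*(5230 - 51386) = 8785*(-46156) = -405480460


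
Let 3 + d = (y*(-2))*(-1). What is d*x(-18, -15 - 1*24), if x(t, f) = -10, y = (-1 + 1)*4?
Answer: 30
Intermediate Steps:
y = 0 (y = 0*4 = 0)
d = -3 (d = -3 + (0*(-2))*(-1) = -3 + 0*(-1) = -3 + 0 = -3)
d*x(-18, -15 - 1*24) = -3*(-10) = 30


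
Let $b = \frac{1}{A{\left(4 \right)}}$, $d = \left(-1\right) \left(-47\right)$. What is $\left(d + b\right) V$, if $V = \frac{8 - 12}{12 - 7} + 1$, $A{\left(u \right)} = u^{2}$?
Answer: $\frac{753}{80} \approx 9.4125$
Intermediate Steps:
$d = 47$
$b = \frac{1}{16}$ ($b = \frac{1}{4^{2}} = \frac{1}{16} \approx 0.0625$)
$V = \frac{1}{5}$ ($V = - \frac{4}{5} + 1 = \frac{1}{5} \approx 0.2$)
$\left(d + b\right) V = \left(47 + \frac{1}{16}\right) \frac{1}{5} = \frac{753}{16} \cdot \frac{1}{5} = \frac{753}{80}$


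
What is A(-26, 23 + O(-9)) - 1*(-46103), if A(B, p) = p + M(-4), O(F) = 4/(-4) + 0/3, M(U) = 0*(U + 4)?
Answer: 46125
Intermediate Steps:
M(U) = 0 (M(U) = 0*(4 + U) = 0)
O(F) = -1 (O(F) = 4*(-¼) + 0*(⅓) = -1 + 0 = -1)
A(B, p) = p (A(B, p) = p + 0 = p)
A(-26, 23 + O(-9)) - 1*(-46103) = (23 - 1) - 1*(-46103) = 22 + 46103 = 46125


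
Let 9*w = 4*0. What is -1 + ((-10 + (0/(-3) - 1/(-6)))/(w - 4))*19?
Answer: 1097/24 ≈ 45.708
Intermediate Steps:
w = 0 (w = (4*0)/9 = (⅑)*0 = 0)
-1 + ((-10 + (0/(-3) - 1/(-6)))/(w - 4))*19 = -1 + ((-10 + (0/(-3) - 1/(-6)))/(0 - 4))*19 = -1 + ((-10 + (0*(-⅓) - 1*(-⅙)))/(-4))*19 = -1 + ((-10 + (0 + ⅙))*(-¼))*19 = -1 + ((-10 + ⅙)*(-¼))*19 = -1 - 59/6*(-¼)*19 = -1 + (59/24)*19 = -1 + 1121/24 = 1097/24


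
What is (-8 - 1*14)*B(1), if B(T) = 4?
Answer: -88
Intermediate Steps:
(-8 - 1*14)*B(1) = (-8 - 1*14)*4 = (-8 - 14)*4 = -22*4 = -88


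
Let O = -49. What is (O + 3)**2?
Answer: 2116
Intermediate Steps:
(O + 3)**2 = (-49 + 3)**2 = (-46)**2 = 2116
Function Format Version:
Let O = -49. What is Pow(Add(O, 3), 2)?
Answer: 2116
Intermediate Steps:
Pow(Add(O, 3), 2) = Pow(Add(-49, 3), 2) = Pow(-46, 2) = 2116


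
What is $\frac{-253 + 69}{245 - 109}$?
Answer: $- \frac{23}{17} \approx -1.3529$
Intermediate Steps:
$\frac{-253 + 69}{245 - 109} = - \frac{184}{136} = \left(-184\right) \frac{1}{136} = - \frac{23}{17}$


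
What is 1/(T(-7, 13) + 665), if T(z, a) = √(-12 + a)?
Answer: 1/666 ≈ 0.0015015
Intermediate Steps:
1/(T(-7, 13) + 665) = 1/(√(-12 + 13) + 665) = 1/(√1 + 665) = 1/(1 + 665) = 1/666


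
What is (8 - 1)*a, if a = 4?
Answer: 28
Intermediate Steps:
(8 - 1)*a = (8 - 1)*4 = 7*4 = 28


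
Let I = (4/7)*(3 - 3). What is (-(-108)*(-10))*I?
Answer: 0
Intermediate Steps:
I = 0 (I = (4*(⅐))*0 = (4/7)*0 = 0)
(-(-108)*(-10))*I = -(-108)*(-10)*0 = -36*30*0 = -1080*0 = 0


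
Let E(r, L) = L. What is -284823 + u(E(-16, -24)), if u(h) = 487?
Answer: -284336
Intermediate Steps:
-284823 + u(E(-16, -24)) = -284823 + 487 = -284336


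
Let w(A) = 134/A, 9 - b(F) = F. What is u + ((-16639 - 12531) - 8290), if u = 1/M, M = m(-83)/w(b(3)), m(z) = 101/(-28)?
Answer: -11352256/303 ≈ -37466.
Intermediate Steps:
b(F) = 9 - F
m(z) = -101/28 (m(z) = 101*(-1/28) = -101/28)
M = -303/1876 (M = -101/(28*(134/(9 - 1*3))) = -101/(28*(134/(9 - 3))) = -101/(28*(134/6)) = -101/(28*(134*(⅙))) = -101/(28*67/3) = -101/28*3/67 = -303/1876 ≈ -0.16151)
u = -1876/303 (u = 1/(-303/1876) = -1876/303 ≈ -6.1914)
u + ((-16639 - 12531) - 8290) = -1876/303 + ((-16639 - 12531) - 8290) = -1876/303 + (-29170 - 8290) = -1876/303 - 37460 = -11352256/303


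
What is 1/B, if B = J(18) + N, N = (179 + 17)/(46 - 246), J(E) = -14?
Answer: -50/749 ≈ -0.066756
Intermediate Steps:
N = -49/50 (N = 196/(-200) = 196*(-1/200) = -49/50 ≈ -0.98000)
B = -749/50 (B = -14 - 49/50 = -749/50 ≈ -14.980)
1/B = 1/(-749/50) = -50/749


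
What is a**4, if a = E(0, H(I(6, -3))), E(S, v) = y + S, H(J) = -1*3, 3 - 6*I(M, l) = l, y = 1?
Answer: 1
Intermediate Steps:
I(M, l) = 1/2 - l/6
H(J) = -3
E(S, v) = 1 + S
a = 1 (a = 1 + 0 = 1)
a**4 = 1**4 = 1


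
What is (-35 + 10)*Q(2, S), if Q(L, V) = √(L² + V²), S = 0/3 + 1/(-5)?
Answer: -5*√101 ≈ -50.249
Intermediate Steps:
S = -⅕ (S = 0*(⅓) + 1*(-⅕) = 0 - ⅕ = -⅕ ≈ -0.20000)
(-35 + 10)*Q(2, S) = (-35 + 10)*√(2² + (-⅕)²) = -25*√(4 + 1/25) = -5*√101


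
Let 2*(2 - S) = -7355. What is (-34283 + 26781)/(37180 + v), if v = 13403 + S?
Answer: -15004/108525 ≈ -0.13825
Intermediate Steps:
S = 7359/2 (S = 2 - 1/2*(-7355) = 2 + 7355/2 = 7359/2 ≈ 3679.5)
v = 34165/2 (v = 13403 + 7359/2 = 34165/2 ≈ 17083.)
(-34283 + 26781)/(37180 + v) = (-34283 + 26781)/(37180 + 34165/2) = -7502/108525/2 = -7502*2/108525 = -15004/108525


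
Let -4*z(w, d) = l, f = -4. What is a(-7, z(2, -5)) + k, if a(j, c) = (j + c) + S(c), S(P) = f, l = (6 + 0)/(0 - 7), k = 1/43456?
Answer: -468703/43456 ≈ -10.786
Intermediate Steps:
k = 1/43456 ≈ 2.3012e-5
l = -6/7 (l = 6/(-7) = 6*(-⅐) = -6/7 ≈ -0.85714)
z(w, d) = 3/14 (z(w, d) = -¼*(-6/7) = 3/14)
S(P) = -4
a(j, c) = -4 + c + j (a(j, c) = (j + c) - 4 = (c + j) - 4 = -4 + c + j)
a(-7, z(2, -5)) + k = (-4 + 3/14 - 7) + 1/43456 = -151/14 + 1/43456 = -468703/43456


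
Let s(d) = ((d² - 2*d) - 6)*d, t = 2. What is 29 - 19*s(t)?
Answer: 257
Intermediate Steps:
s(d) = d*(-6 + d² - 2*d) (s(d) = (-6 + d² - 2*d)*d = d*(-6 + d² - 2*d))
29 - 19*s(t) = 29 - 38*(-6 + 2² - 2*2) = 29 - 38*(-6 + 4 - 4) = 29 - 38*(-6) = 29 - 19*(-12) = 29 + 228 = 257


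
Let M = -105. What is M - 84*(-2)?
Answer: 63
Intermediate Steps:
M - 84*(-2) = -105 - 84*(-2) = -105 + 168 = 63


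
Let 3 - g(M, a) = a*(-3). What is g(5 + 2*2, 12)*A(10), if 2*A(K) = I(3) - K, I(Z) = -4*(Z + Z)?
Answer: -663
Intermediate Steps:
I(Z) = -8*Z
g(M, a) = 3 + 3*a (g(M, a) = 3 - a*(-3) = 3 - (-3)*a = 3 + 3*a)
A(K) = -12 - K/2 (A(K) = (-8*3 - K)/2 = (-24 - K)/2 = -12 - K/2)
g(5 + 2*2, 12)*A(10) = (3 + 3*12)*(-12 - ½*10) = (3 + 36)*(-12 - 5) = 39*(-17) = -663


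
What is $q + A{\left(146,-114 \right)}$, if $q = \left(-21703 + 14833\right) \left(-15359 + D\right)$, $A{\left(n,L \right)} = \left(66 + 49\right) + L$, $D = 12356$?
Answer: $20630611$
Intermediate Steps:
$A{\left(n,L \right)} = 115 + L$
$q = 20630610$ ($q = \left(-21703 + 14833\right) \left(-15359 + 12356\right) = \left(-6870\right) \left(-3003\right) = 20630610$)
$q + A{\left(146,-114 \right)} = 20630610 + \left(115 - 114\right) = 20630610 + 1 = 20630611$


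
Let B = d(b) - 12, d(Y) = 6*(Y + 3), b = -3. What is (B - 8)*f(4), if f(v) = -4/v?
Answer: 20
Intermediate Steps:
d(Y) = 18 + 6*Y (d(Y) = 6*(3 + Y) = 18 + 6*Y)
B = -12 (B = (18 + 6*(-3)) - 12 = (18 - 18) - 12 = 0 - 12 = -12)
(B - 8)*f(4) = (-12 - 8)*(-4/4) = -(-80)/4 = -20*(-1) = 20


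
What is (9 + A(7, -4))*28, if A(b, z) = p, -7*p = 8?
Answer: 220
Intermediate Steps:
p = -8/7 (p = -1/7*8 = -8/7 ≈ -1.1429)
A(b, z) = -8/7
(9 + A(7, -4))*28 = (9 - 8/7)*28 = (55/7)*28 = 220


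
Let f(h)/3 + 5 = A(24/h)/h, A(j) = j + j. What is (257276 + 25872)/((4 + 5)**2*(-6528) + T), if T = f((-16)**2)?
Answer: -1159774208/2165895159 ≈ -0.53547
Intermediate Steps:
A(j) = 2*j
f(h) = -15 + 144/h**2 (f(h) = -15 + 3*((2*(24/h))/h) = -15 + 3*((48/h)/h) = -15 + 3*(48/h**2) = -15 + 144/h**2)
T = -61431/4096 (T = -15 + 144/((-16)**2)**2 = -15 + 144/256**2 = -15 + 144*(1/65536) = -15 + 9/4096 = -61431/4096 ≈ -14.998)
(257276 + 25872)/((4 + 5)**2*(-6528) + T) = (257276 + 25872)/((4 + 5)**2*(-6528) - 61431/4096) = 283148/(9**2*(-6528) - 61431/4096) = 283148/(81*(-6528) - 61431/4096) = 283148/(-528768 - 61431/4096) = 283148/(-2165895159/4096) = 283148*(-4096/2165895159) = -1159774208/2165895159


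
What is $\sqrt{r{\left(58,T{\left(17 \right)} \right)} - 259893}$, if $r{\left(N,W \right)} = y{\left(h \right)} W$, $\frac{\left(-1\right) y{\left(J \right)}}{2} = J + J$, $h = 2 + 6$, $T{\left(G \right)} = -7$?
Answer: $i \sqrt{259669} \approx 509.58 i$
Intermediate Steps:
$h = 8$
$y{\left(J \right)} = - 4 J$ ($y{\left(J \right)} = - 2 \left(J + J\right) = - 2 \cdot 2 J = - 4 J$)
$r{\left(N,W \right)} = - 32 W$ ($r{\left(N,W \right)} = \left(-4\right) 8 W = - 32 W$)
$\sqrt{r{\left(58,T{\left(17 \right)} \right)} - 259893} = \sqrt{\left(-32\right) \left(-7\right) - 259893} = \sqrt{224 - 259893} = \sqrt{-259669} = i \sqrt{259669}$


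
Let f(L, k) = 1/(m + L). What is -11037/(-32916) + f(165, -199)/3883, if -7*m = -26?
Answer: 1297793817/3870434612 ≈ 0.33531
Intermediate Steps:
m = 26/7 (m = -⅐*(-26) = 26/7 ≈ 3.7143)
f(L, k) = 1/(26/7 + L)
-11037/(-32916) + f(165, -199)/3883 = -11037/(-32916) + (7/(26 + 7*165))/3883 = -11037*(-1/32916) + (7/(26 + 1155))*(1/3883) = 283/844 + (7/1181)*(1/3883) = 283/844 + 7/4585823 = 1297793817/3870434612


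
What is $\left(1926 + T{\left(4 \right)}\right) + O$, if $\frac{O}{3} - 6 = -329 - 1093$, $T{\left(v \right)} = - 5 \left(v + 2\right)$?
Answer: $-2352$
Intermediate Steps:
$T{\left(v \right)} = -10 - 5 v$ ($T{\left(v \right)} = - 5 \left(2 + v\right) = -10 - 5 v$)
$O = -4248$ ($O = 18 + 3 \left(-329 - 1093\right) = 18 + 3 \left(-1422\right) = 18 - 4266 = -4248$)
$\left(1926 + T{\left(4 \right)}\right) + O = \left(1926 - 30\right) - 4248 = 1896 - 4248 = -2352$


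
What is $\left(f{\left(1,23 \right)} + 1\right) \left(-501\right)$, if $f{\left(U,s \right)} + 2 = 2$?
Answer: $-501$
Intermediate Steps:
$f{\left(U,s \right)} = 0$ ($f{\left(U,s \right)} = -2 + 2 = 0$)
$\left(f{\left(1,23 \right)} + 1\right) \left(-501\right) = \left(0 + 1\right) \left(-501\right) = 1 \left(-501\right) = -501$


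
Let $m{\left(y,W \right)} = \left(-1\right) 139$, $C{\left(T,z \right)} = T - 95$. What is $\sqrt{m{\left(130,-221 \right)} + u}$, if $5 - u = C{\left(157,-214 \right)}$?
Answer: $14 i \approx 14.0 i$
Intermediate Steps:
$C{\left(T,z \right)} = -95 + T$ ($C{\left(T,z \right)} = T - 95 = -95 + T$)
$u = -57$ ($u = 5 - \left(-95 + 157\right) = 5 - 62 = -57$)
$m{\left(y,W \right)} = -139$
$\sqrt{m{\left(130,-221 \right)} + u} = \sqrt{-139 - 57} = \sqrt{-196} = 14 i$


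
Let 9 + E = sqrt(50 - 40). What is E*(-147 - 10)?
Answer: 1413 - 157*sqrt(10) ≈ 916.52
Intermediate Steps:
E = -9 + sqrt(10) (E = -9 + sqrt(50 - 40) = -9 + sqrt(10) ≈ -5.8377)
E*(-147 - 10) = (-9 + sqrt(10))*(-147 - 10) = (-9 + sqrt(10))*(-157) = 1413 - 157*sqrt(10)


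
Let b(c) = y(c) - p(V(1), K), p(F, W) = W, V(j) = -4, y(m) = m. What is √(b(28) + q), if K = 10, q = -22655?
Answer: I*√22637 ≈ 150.46*I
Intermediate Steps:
b(c) = -10 + c (b(c) = c - 1*10 = c - 10 = -10 + c)
√(b(28) + q) = √((-10 + 28) - 22655) = √(18 - 22655) = √(-22637) = I*√22637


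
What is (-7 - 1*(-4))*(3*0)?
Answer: 0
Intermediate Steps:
(-7 - 1*(-4))*(3*0) = (-7 + 4)*0 = -3*0 = 0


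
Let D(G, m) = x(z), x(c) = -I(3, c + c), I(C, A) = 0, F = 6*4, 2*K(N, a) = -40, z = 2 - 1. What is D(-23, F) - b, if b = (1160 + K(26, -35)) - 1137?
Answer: -3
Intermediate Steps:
z = 1
K(N, a) = -20 (K(N, a) = (½)*(-40) = -20)
F = 24
x(c) = 0 (x(c) = -1*0 = 0)
D(G, m) = 0
b = 3 (b = (1160 - 20) - 1137 = 1140 - 1137 = 3)
D(-23, F) - b = 0 - 1*3 = 0 - 3 = -3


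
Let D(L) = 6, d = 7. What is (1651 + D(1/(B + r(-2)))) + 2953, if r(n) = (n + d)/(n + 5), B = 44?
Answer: 4610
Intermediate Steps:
r(n) = (7 + n)/(5 + n) (r(n) = (n + 7)/(n + 5) = (7 + n)/(5 + n))
(1651 + D(1/(B + r(-2)))) + 2953 = (1651 + 6) + 2953 = 1657 + 2953 = 4610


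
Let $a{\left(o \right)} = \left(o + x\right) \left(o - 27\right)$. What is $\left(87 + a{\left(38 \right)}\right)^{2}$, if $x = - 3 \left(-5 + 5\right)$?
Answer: $255025$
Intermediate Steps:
$x = 0$ ($x = \left(-3\right) 0 = 0$)
$a{\left(o \right)} = o \left(-27 + o\right)$ ($a{\left(o \right)} = \left(o + 0\right) \left(o - 27\right) = o \left(-27 + o\right)$)
$\left(87 + a{\left(38 \right)}\right)^{2} = \left(87 + 38 \left(-27 + 38\right)\right)^{2} = \left(87 + 38 \cdot 11\right)^{2} = \left(87 + 418\right)^{2} = 505^{2} = 255025$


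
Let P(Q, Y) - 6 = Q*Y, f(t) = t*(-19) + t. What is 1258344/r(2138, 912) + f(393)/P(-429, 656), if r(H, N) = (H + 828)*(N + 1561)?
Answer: 33833988477/172014829477 ≈ 0.19669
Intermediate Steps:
f(t) = -18*t (f(t) = -19*t + t = -18*t)
P(Q, Y) = 6 + Q*Y
r(H, N) = (828 + H)*(1561 + N)
1258344/r(2138, 912) + f(393)/P(-429, 656) = 1258344/(1292508 + 828*912 + 1561*2138 + 2138*912) + (-18*393)/(6 - 429*656) = 1258344/(1292508 + 755136 + 3337418 + 1949856) - 7074/(6 - 281424) = 1258344/7334918 - 7074/(-281418) = 1258344*(1/7334918) - 7074*(-1/281418) = 629172/3667459 + 1179/46903 = 33833988477/172014829477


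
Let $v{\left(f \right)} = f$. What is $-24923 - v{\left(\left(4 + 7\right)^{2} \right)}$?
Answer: $-25044$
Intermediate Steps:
$-24923 - v{\left(\left(4 + 7\right)^{2} \right)} = -24923 - \left(4 + 7\right)^{2} = -24923 - 11^{2} = -24923 - 121 = -25044$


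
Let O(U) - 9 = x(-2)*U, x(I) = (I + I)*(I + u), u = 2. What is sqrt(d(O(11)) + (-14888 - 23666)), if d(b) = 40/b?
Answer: I*sqrt(346946)/3 ≈ 196.34*I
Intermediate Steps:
x(I) = 2*I*(2 + I) (x(I) = (I + I)*(I + 2) = (2*I)*(2 + I) = 2*I*(2 + I))
O(U) = 9 (O(U) = 9 + (2*(-2)*(2 - 2))*U = 9 + (2*(-2)*0)*U = 9 + 0*U = 9 + 0 = 9)
sqrt(d(O(11)) + (-14888 - 23666)) = sqrt(40/9 + (-14888 - 23666)) = sqrt(40*(1/9) - 38554) = sqrt(40/9 - 38554) = sqrt(-346946/9) = I*sqrt(346946)/3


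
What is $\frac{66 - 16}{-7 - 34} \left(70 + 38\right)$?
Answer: $- \frac{5400}{41} \approx -131.71$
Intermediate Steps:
$\frac{66 - 16}{-7 - 34} \left(70 + 38\right) = \frac{50}{-41} \cdot 108 = 50 \left(- \frac{1}{41}\right) 108 = \left(- \frac{50}{41}\right) 108 = - \frac{5400}{41}$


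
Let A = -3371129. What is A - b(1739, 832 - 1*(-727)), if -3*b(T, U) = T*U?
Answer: -7402286/3 ≈ -2.4674e+6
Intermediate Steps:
b(T, U) = -T*U/3
A - b(1739, 832 - 1*(-727)) = -3371129 - (-1)*1739*(832 - 1*(-727))/3 = -3371129 - (-1)*1739*(832 + 727)/3 = -3371129 - (-1)*1739*1559/3 = -3371129 - 1*(-2711101/3) = -3371129 + 2711101/3 = -7402286/3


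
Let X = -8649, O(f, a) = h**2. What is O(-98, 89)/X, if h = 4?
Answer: -16/8649 ≈ -0.0018499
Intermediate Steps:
O(f, a) = 16 (O(f, a) = 4**2 = 16)
O(-98, 89)/X = 16/(-8649) = 16*(-1/8649) = -16/8649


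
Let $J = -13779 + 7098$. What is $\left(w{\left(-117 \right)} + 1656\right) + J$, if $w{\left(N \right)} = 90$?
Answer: $-4935$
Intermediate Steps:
$J = -6681$
$\left(w{\left(-117 \right)} + 1656\right) + J = \left(90 + 1656\right) - 6681 = 1746 - 6681 = -4935$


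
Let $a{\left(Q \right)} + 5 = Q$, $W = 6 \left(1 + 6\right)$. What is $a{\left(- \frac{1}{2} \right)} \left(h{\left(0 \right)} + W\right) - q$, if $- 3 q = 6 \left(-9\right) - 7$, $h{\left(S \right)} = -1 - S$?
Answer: $- \frac{1475}{6} \approx -245.83$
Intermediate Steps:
$W = 42$ ($W = 6 \cdot 7 = 42$)
$a{\left(Q \right)} = -5 + Q$
$q = \frac{61}{3}$ ($q = - \frac{6 \left(-9\right) - 7}{3} = - \frac{-54 - 7}{3} = \left(- \frac{1}{3}\right) \left(-61\right) = \frac{61}{3} \approx 20.333$)
$a{\left(- \frac{1}{2} \right)} \left(h{\left(0 \right)} + W\right) - q = \left(-5 - \frac{1}{2}\right) \left(\left(-1 - 0\right) + 42\right) - \frac{61}{3} = \left(-5 - \frac{1}{2}\right) \left(\left(-1 + 0\right) + 42\right) - \frac{61}{3} = \left(-5 - \frac{1}{2}\right) \left(-1 + 42\right) - \frac{61}{3} = \left(- \frac{11}{2}\right) 41 - \frac{61}{3} = - \frac{451}{2} - \frac{61}{3} = - \frac{1475}{6}$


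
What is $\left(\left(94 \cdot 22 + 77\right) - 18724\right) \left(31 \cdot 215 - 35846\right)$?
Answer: $483791799$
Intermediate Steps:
$\left(\left(94 \cdot 22 + 77\right) - 18724\right) \left(31 \cdot 215 - 35846\right) = \left(\left(2068 + 77\right) - 18724\right) \left(6665 - 35846\right) = \left(2145 - 18724\right) \left(-29181\right) = \left(-16579\right) \left(-29181\right) = 483791799$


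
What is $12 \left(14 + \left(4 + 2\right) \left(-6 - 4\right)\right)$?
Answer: $-552$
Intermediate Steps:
$12 \left(14 + \left(4 + 2\right) \left(-6 - 4\right)\right) = 12 \left(14 + 6 \left(-10\right)\right) = 12 \left(14 - 60\right) = 12 \left(-46\right) = -552$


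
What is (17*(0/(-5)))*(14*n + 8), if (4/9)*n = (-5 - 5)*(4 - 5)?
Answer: 0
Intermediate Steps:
n = 45/2 (n = 9*((-5 - 5)*(4 - 5))/4 = 9*(-10*(-1))/4 = (9/4)*10 = 45/2 ≈ 22.500)
(17*(0/(-5)))*(14*n + 8) = (17*(0/(-5)))*(14*(45/2) + 8) = (17*(0*(-⅕)))*(315 + 8) = (17*0)*323 = 0*323 = 0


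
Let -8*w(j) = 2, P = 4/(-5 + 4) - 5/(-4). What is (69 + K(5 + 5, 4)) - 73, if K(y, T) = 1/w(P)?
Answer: -8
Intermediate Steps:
P = -11/4 (P = 4/(-1) - 5*(-¼) = 4*(-1) + 5/4 = -4 + 5/4 = -11/4 ≈ -2.7500)
w(j) = -¼ (w(j) = -⅛*2 = -¼)
K(y, T) = -4 (K(y, T) = 1/(-¼) = -4)
(69 + K(5 + 5, 4)) - 73 = (69 - 4) - 73 = 65 - 73 = -8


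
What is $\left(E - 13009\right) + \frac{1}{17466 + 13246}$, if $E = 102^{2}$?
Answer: $- \frac{80004759}{30712} \approx -2605.0$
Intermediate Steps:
$E = 10404$
$\left(E - 13009\right) + \frac{1}{17466 + 13246} = \left(10404 - 13009\right) + \frac{1}{17466 + 13246} = -2605 + \frac{1}{30712} = - \frac{80004759}{30712}$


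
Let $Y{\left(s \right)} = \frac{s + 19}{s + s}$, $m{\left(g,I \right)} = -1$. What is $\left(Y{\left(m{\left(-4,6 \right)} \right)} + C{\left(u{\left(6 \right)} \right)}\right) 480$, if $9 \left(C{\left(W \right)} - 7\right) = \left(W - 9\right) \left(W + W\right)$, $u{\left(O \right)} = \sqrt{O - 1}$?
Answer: $- \frac{1280}{3} - 960 \sqrt{5} \approx -2573.3$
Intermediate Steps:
$Y{\left(s \right)} = \frac{19 + s}{2 s}$
$u{\left(O \right)} = \sqrt{-1 + O}$
$C{\left(W \right)} = 7 + \frac{2 W \left(-9 + W\right)}{9}$ ($C{\left(W \right)} = 7 + \frac{\left(W - 9\right) \left(W + W\right)}{9} = 7 + \frac{\left(-9 + W\right) 2 W}{9} = 7 + \frac{2 W \left(-9 + W\right)}{9}$)
$\left(Y{\left(m{\left(-4,6 \right)} \right)} + C{\left(u{\left(6 \right)} \right)}\right) 480 = \left(\frac{19 - 1}{2 \left(-1\right)} + \left(7 - 2 \sqrt{-1 + 6} + \frac{2 \left(\sqrt{-1 + 6}\right)^{2}}{9}\right)\right) 480 = \left(\frac{1}{2} \left(-1\right) 18 + \left(7 - 2 \sqrt{5} + \frac{2 \left(\sqrt{5}\right)^{2}}{9}\right)\right) 480 = \left(-9 + \left(7 - 2 \sqrt{5} + \frac{2}{9} \cdot 5\right)\right) 480 = \left(-9 + \left(7 - 2 \sqrt{5} + \frac{10}{9}\right)\right) 480 = \left(-9 + \left(\frac{73}{9} - 2 \sqrt{5}\right)\right) 480 = \left(- \frac{8}{9} - 2 \sqrt{5}\right) 480 = - \frac{1280}{3} - 960 \sqrt{5}$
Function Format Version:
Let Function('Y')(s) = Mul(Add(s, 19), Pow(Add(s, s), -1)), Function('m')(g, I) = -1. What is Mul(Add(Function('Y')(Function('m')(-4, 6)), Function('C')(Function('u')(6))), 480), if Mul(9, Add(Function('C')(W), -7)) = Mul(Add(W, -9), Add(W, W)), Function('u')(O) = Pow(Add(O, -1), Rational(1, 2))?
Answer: Add(Rational(-1280, 3), Mul(-960, Pow(5, Rational(1, 2)))) ≈ -2573.3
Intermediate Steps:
Function('Y')(s) = Mul(Rational(1, 2), Pow(s, -1), Add(19, s)) (Function('Y')(s) = Mul(Add(19, s), Pow(Mul(2, s), -1)) = Mul(Add(19, s), Mul(Rational(1, 2), Pow(s, -1))) = Mul(Rational(1, 2), Pow(s, -1), Add(19, s)))
Function('u')(O) = Pow(Add(-1, O), Rational(1, 2))
Function('C')(W) = Add(7, Mul(Rational(2, 9), W, Add(-9, W))) (Function('C')(W) = Add(7, Mul(Rational(1, 9), Mul(Add(W, -9), Add(W, W)))) = Add(7, Mul(Rational(1, 9), Mul(Add(-9, W), Mul(2, W)))) = Add(7, Mul(Rational(1, 9), Mul(2, W, Add(-9, W)))) = Add(7, Mul(Rational(2, 9), W, Add(-9, W))))
Mul(Add(Function('Y')(Function('m')(-4, 6)), Function('C')(Function('u')(6))), 480) = Mul(Add(Mul(Rational(1, 2), Pow(-1, -1), Add(19, -1)), Add(7, Mul(-2, Pow(Add(-1, 6), Rational(1, 2))), Mul(Rational(2, 9), Pow(Pow(Add(-1, 6), Rational(1, 2)), 2)))), 480) = Mul(Add(Mul(Rational(1, 2), -1, 18), Add(7, Mul(-2, Pow(5, Rational(1, 2))), Mul(Rational(2, 9), Pow(Pow(5, Rational(1, 2)), 2)))), 480) = Mul(Add(-9, Add(7, Mul(-2, Pow(5, Rational(1, 2))), Mul(Rational(2, 9), 5))), 480) = Mul(Add(-9, Add(7, Mul(-2, Pow(5, Rational(1, 2))), Rational(10, 9))), 480) = Mul(Add(-9, Add(Rational(73, 9), Mul(-2, Pow(5, Rational(1, 2))))), 480) = Mul(Add(Rational(-8, 9), Mul(-2, Pow(5, Rational(1, 2)))), 480) = Add(Rational(-1280, 3), Mul(-960, Pow(5, Rational(1, 2))))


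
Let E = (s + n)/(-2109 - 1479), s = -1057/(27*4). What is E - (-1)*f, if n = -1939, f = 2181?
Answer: 845356693/387504 ≈ 2181.5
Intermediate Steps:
s = -1057/108 ≈ -9.7870
E = 210469/387504 (E = (-1057/108 - 1939)/(-2109 - 1479) = -210469/108/(-3588) = -210469/108*(-1/3588) = 210469/387504 ≈ 0.54314)
E - (-1)*f = 210469/387504 - (-1)*2181 = 210469/387504 - 1*(-2181) = 210469/387504 + 2181 = 845356693/387504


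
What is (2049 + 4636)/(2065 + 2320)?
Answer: 1337/877 ≈ 1.5245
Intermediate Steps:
(2049 + 4636)/(2065 + 2320) = 6685/4385 = 6685*(1/4385) = 1337/877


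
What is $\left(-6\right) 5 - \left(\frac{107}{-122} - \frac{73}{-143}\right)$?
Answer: $- \frac{516985}{17446} \approx -29.633$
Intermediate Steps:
$\left(-6\right) 5 - \left(\frac{107}{-122} - \frac{73}{-143}\right) = -30 - \left(107 \left(- \frac{1}{122}\right) - - \frac{73}{143}\right) = -30 - \left(- \frac{107}{122} + \frac{73}{143}\right) = -30 - - \frac{6395}{17446} = -30 + \frac{6395}{17446} = - \frac{516985}{17446}$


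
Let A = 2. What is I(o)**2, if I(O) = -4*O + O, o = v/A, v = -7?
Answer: 441/4 ≈ 110.25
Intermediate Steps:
o = -7/2 ≈ -3.5000
I(O) = -3*O
I(o)**2 = (-3*(-7/2))**2 = (21/2)**2 = 441/4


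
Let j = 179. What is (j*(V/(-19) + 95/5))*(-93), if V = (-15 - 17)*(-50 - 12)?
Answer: 27018081/19 ≈ 1.4220e+6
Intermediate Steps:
V = 1984 (V = -32*(-62) = 1984)
(j*(V/(-19) + 95/5))*(-93) = (179*(1984/(-19) + 95/5))*(-93) = (179*(1984*(-1/19) + 95*(1/5)))*(-93) = (179*(-1984/19 + 19))*(-93) = (179*(-1623/19))*(-93) = -290517/19*(-93) = 27018081/19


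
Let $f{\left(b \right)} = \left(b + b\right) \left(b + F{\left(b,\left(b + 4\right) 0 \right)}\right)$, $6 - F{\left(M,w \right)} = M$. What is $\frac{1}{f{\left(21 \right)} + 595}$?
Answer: $\frac{1}{847} \approx 0.0011806$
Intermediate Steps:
$F{\left(M,w \right)} = 6 - M$
$f{\left(b \right)} = 12 b$ ($f{\left(b \right)} = \left(b + b\right) \left(b - \left(-6 + b\right)\right) = 2 b 6 = 12 b$)
$\frac{1}{f{\left(21 \right)} + 595} = \frac{1}{12 \cdot 21 + 595} = \frac{1}{252 + 595} = \frac{1}{847}$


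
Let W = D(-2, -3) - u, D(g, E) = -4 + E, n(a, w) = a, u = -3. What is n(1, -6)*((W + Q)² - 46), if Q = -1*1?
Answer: -21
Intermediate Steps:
Q = -1
W = -4 (W = (-4 - 3) - 1*(-3) = -7 + 3 = -4)
n(1, -6)*((W + Q)² - 46) = 1*((-4 - 1)² - 46) = 1*((-5)² - 46) = 1*(25 - 46) = 1*(-21) = -21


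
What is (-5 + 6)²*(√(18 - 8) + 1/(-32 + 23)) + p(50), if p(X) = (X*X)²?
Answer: 56249999/9 + √10 ≈ 6.2500e+6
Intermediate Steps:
p(X) = X⁴ (p(X) = (X²)² = X⁴)
(-5 + 6)²*(√(18 - 8) + 1/(-32 + 23)) + p(50) = (-5 + 6)²*(√(18 - 8) + 1/(-32 + 23)) + 50⁴ = 1²*(√10 + 1/(-9)) + 6250000 = 1*(√10 - ⅑) + 6250000 = 1*(-⅑ + √10) + 6250000 = (-⅑ + √10) + 6250000 = 56249999/9 + √10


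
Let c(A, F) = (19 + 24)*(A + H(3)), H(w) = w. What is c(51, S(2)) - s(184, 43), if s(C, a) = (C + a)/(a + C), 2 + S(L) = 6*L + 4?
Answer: 2321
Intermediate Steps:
S(L) = 2 + 6*L (S(L) = -2 + (6*L + 4) = -2 + (4 + 6*L) = 2 + 6*L)
s(C, a) = 1 (s(C, a) = (C + a)/(C + a) = 1)
c(A, F) = 129 + 43*A (c(A, F) = (19 + 24)*(A + 3) = 43*(3 + A) = 129 + 43*A)
c(51, S(2)) - s(184, 43) = (129 + 43*51) - 1*1 = (129 + 2193) - 1 = 2322 - 1 = 2321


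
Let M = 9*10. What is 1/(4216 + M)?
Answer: 1/4306 ≈ 0.00023223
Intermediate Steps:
M = 90
1/(4216 + M) = 1/(4216 + 90) = 1/4306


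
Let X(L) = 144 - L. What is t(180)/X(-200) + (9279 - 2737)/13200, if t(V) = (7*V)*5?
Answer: 5338153/283800 ≈ 18.810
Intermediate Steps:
t(V) = 35*V
t(180)/X(-200) + (9279 - 2737)/13200 = (35*180)/(144 - 1*(-200)) + (9279 - 2737)/13200 = 6300/(144 + 200) + 6542*(1/13200) = 6300/344 + 3271/6600 = 6300*(1/344) + 3271/6600 = 1575/86 + 3271/6600 = 5338153/283800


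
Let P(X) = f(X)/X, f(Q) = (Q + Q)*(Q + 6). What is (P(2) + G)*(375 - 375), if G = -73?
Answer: 0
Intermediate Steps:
f(Q) = 2*Q*(6 + Q) (f(Q) = (2*Q)*(6 + Q) = 2*Q*(6 + Q))
P(X) = 12 + 2*X (P(X) = (2*X*(6 + X))/X = 12 + 2*X)
(P(2) + G)*(375 - 375) = ((12 + 2*2) - 73)*(375 - 375) = ((12 + 4) - 73)*0 = (16 - 73)*0 = -57*0 = 0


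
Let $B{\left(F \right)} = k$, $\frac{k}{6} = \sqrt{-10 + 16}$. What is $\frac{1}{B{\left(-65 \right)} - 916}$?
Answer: $- \frac{229}{209710} - \frac{3 \sqrt{6}}{419420} \approx -0.0011095$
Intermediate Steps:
$k = 6 \sqrt{6}$ ($k = 6 \sqrt{-10 + 16} = 6 \sqrt{6} \approx 14.697$)
$B{\left(F \right)} = 6 \sqrt{6}$
$\frac{1}{B{\left(-65 \right)} - 916} = \frac{1}{6 \sqrt{6} - 916} = \frac{1}{-916 + 6 \sqrt{6}}$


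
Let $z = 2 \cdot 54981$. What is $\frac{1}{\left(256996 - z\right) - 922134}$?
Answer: $- \frac{1}{775100} \approx -1.2902 \cdot 10^{-6}$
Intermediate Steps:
$z = 109962$
$\frac{1}{\left(256996 - z\right) - 922134} = \frac{1}{\left(256996 - 109962\right) - 922134} = \frac{1}{147034 - 922134} = \frac{1}{-775100} = - \frac{1}{775100}$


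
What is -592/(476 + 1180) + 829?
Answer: 171529/207 ≈ 828.64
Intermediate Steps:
-592/(476 + 1180) + 829 = -592/1656 + 829 = (1/1656)*(-592) + 829 = -74/207 + 829 = 171529/207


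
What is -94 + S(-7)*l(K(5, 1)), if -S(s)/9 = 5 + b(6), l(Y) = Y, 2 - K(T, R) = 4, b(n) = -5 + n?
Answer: 14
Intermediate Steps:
K(T, R) = -2 (K(T, R) = 2 - 1*4 = 2 - 4 = -2)
S(s) = -54 (S(s) = -9*(5 + (-5 + 6)) = -9*(5 + 1) = -9*6 = -54)
-94 + S(-7)*l(K(5, 1)) = -94 - 54*(-2) = -94 + 108 = 14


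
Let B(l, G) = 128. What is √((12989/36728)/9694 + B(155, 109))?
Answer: 3*√112680351123482805/89010308 ≈ 11.314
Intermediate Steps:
√((12989/36728)/9694 + B(155, 109)) = √((12989/36728)/9694 + 128) = √((12989*(1/36728))*(1/9694) + 128) = √((12989/36728)*(1/9694) + 128) = √(12989/356041232 + 128) = √(45573290685/356041232) = 3*√112680351123482805/89010308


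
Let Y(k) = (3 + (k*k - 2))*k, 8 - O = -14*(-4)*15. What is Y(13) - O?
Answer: 3042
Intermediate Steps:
O = -832 (O = 8 - (-14*(-4))*15 = 8 - 56*15 = 8 - 1*840 = 8 - 840 = -832)
Y(k) = k*(1 + k²) (Y(k) = (3 + (k² - 2))*k = (3 + (-2 + k²))*k = (1 + k²)*k = k*(1 + k²))
Y(13) - O = (13 + 13³) - 1*(-832) = (13 + 2197) + 832 = 2210 + 832 = 3042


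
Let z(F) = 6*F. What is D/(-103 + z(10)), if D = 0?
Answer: 0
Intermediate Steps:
D/(-103 + z(10)) = 0/(-103 + 6*10) = 0/(-103 + 60) = 0/(-43) = -1/43*0 = 0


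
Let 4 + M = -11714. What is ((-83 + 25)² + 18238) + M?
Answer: 9884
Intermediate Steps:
M = -11718 (M = -4 - 11714 = -11718)
((-83 + 25)² + 18238) + M = ((-83 + 25)² + 18238) - 11718 = ((-58)² + 18238) - 11718 = (3364 + 18238) - 11718 = 21602 - 11718 = 9884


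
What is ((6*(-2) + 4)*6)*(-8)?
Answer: 384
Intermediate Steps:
((6*(-2) + 4)*6)*(-8) = ((-12 + 4)*6)*(-8) = -8*6*(-8) = -48*(-8) = 384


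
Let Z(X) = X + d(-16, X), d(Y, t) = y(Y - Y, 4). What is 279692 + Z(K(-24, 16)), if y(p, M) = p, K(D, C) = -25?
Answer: 279667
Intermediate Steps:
d(Y, t) = 0 (d(Y, t) = Y - Y = 0)
Z(X) = X (Z(X) = X + 0 = X)
279692 + Z(K(-24, 16)) = 279692 - 25 = 279667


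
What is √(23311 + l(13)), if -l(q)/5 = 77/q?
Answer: √3934554/13 ≈ 152.58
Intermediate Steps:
l(q) = -385/q
√(23311 + l(13)) = √(23311 - 385/13) = √(302658/13) = √3934554/13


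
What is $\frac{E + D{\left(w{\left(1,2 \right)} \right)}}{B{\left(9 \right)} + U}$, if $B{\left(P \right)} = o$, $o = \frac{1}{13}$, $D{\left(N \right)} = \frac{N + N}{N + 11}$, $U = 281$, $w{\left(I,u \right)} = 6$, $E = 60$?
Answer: $\frac{2236}{10353} \approx 0.21598$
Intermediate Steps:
$D{\left(N \right)} = \frac{2 N}{11 + N}$
$o = \frac{1}{13} \approx 0.076923$
$B{\left(P \right)} = \frac{1}{13}$
$\frac{E + D{\left(w{\left(1,2 \right)} \right)}}{B{\left(9 \right)} + U} = \frac{60 + 2 \cdot 6 \frac{1}{11 + 6}}{\frac{1}{13} + 281} = \frac{60 + 2 \cdot 6 \cdot \frac{1}{17}}{\frac{3654}{13}} = \left(60 + 2 \cdot 6 \cdot \frac{1}{17}\right) \frac{13}{3654} = \left(60 + \frac{12}{17}\right) \frac{13}{3654} = \frac{1032}{17} \cdot \frac{13}{3654} = \frac{2236}{10353}$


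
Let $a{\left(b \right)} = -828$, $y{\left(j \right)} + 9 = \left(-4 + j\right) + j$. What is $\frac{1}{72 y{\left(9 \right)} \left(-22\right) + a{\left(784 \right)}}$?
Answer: $- \frac{1}{8748} \approx -0.00011431$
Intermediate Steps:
$y{\left(j \right)} = -13 + 2 j$ ($y{\left(j \right)} = -9 + \left(\left(-4 + j\right) + j\right) = -9 + \left(-4 + 2 j\right) = -13 + 2 j$)
$\frac{1}{72 y{\left(9 \right)} \left(-22\right) + a{\left(784 \right)}} = \frac{1}{72 \left(-13 + 2 \cdot 9\right) \left(-22\right) - 828} = \frac{1}{72 \left(-13 + 18\right) \left(-22\right) - 828} = \frac{1}{72 \cdot 5 \left(-22\right) - 828} = \frac{1}{360 \left(-22\right) - 828} = \frac{1}{-7920 - 828} = \frac{1}{-8748} = - \frac{1}{8748}$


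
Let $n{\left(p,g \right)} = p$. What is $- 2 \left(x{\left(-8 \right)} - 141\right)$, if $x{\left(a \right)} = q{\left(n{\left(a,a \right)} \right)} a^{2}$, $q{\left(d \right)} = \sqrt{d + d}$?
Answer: $282 - 512 i \approx 282.0 - 512.0 i$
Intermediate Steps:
$q{\left(d \right)} = \sqrt{2} \sqrt{d}$ ($q{\left(d \right)} = \sqrt{2 d} = \sqrt{2} \sqrt{d}$)
$x{\left(a \right)} = \sqrt{2} a^{\frac{5}{2}}$ ($x{\left(a \right)} = \sqrt{2} \sqrt{a} a^{2} = \sqrt{2} a^{\frac{5}{2}}$)
$- 2 \left(x{\left(-8 \right)} - 141\right) = - 2 \left(\sqrt{2} \left(-8\right)^{\frac{5}{2}} - 141\right) = - 2 \left(\sqrt{2} \cdot 128 i \sqrt{2} - 141\right) = - 2 \left(256 i - 141\right) = - 2 \left(-141 + 256 i\right) = 282 - 512 i$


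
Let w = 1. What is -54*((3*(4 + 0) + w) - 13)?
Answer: 0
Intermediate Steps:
-54*((3*(4 + 0) + w) - 13) = -54*((3*(4 + 0) + 1) - 13) = -54*((3*4 + 1) - 13) = -54*((12 + 1) - 13) = -54*(13 - 13) = -54*0 = 0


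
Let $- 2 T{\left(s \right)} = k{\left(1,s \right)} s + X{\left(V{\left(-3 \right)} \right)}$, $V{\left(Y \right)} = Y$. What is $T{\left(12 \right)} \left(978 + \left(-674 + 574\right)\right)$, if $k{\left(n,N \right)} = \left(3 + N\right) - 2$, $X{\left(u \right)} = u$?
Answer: $-67167$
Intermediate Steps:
$k{\left(n,N \right)} = 1 + N$
$T{\left(s \right)} = \frac{3}{2} - \frac{s \left(1 + s\right)}{2}$ ($T{\left(s \right)} = - \frac{\left(1 + s\right) s - 3}{2} = - \frac{s \left(1 + s\right) - 3}{2} = - \frac{-3 + s \left(1 + s\right)}{2} = \frac{3}{2} - \frac{s \left(1 + s\right)}{2}$)
$T{\left(12 \right)} \left(978 + \left(-674 + 574\right)\right) = \left(\frac{3}{2} - 6 \left(1 + 12\right)\right) \left(978 + \left(-674 + 574\right)\right) = \left(\frac{3}{2} - 6 \cdot 13\right) \left(978 - 100\right) = \left(\frac{3}{2} - 78\right) 878 = \left(- \frac{153}{2}\right) 878 = -67167$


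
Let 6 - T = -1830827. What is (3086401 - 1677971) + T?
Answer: 3239263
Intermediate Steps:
T = 1830833 (T = 6 - 1*(-1830827) = 6 + 1830827 = 1830833)
(3086401 - 1677971) + T = (3086401 - 1677971) + 1830833 = 1408430 + 1830833 = 3239263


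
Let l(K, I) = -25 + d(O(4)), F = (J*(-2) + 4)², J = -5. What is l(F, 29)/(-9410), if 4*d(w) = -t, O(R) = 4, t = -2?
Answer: 49/18820 ≈ 0.0026036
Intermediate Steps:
d(w) = ½ (d(w) = (-1*(-2))/4 = (¼)*2 = ½)
F = 196 (F = (-5*(-2) + 4)² = (10 + 4)² = 14² = 196)
l(K, I) = -49/2 (l(K, I) = -25 + ½ = -49/2)
l(F, 29)/(-9410) = -49/2/(-9410) = -49/2*(-1/9410) = 49/18820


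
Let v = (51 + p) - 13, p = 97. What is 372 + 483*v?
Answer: 65577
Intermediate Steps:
v = 135 (v = (51 + 97) - 13 = 148 - 13 = 135)
372 + 483*v = 372 + 483*135 = 372 + 65205 = 65577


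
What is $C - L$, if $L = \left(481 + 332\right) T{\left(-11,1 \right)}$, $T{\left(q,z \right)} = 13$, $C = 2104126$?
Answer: $2093557$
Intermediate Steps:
$L = 10569$ ($L = \left(481 + 332\right) 13 = 813 \cdot 13 = 10569$)
$C - L = 2104126 - 10569 = 2093557$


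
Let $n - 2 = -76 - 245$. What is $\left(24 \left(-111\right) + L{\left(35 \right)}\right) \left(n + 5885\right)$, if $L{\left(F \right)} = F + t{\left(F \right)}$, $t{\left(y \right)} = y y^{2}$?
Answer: $224009236$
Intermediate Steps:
$t{\left(y \right)} = y^{3}$
$L{\left(F \right)} = F + F^{3}$
$n = -319$ ($n = 2 - 321 = -319$)
$\left(24 \left(-111\right) + L{\left(35 \right)}\right) \left(n + 5885\right) = \left(24 \left(-111\right) + \left(35 + 35^{3}\right)\right) \left(-319 + 5885\right) = \left(-2664 + \left(35 + 42875\right)\right) 5566 = \left(-2664 + 42910\right) 5566 = 40246 \cdot 5566 = 224009236$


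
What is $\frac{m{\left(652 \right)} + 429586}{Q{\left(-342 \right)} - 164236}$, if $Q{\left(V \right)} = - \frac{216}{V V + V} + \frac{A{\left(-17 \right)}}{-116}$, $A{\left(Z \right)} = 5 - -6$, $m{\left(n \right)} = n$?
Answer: $- \frac{6879816856}{2626253995} \approx -2.6196$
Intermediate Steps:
$A{\left(Z \right)} = 11$ ($A{\left(Z \right)} = 5 + 6 = 11$)
$Q{\left(V \right)} = - \frac{11}{116} - \frac{216}{V + V^{2}}$ ($Q{\left(V \right)} = - \frac{216}{V V + V} + \frac{11}{-116} = - \frac{216}{V^{2} + V} + 11 \left(- \frac{1}{116}\right) = - \frac{216}{V + V^{2}} - \frac{11}{116} = - \frac{11}{116} - \frac{216}{V + V^{2}}$)
$\frac{m{\left(652 \right)} + 429586}{Q{\left(-342 \right)} - 164236} = \frac{652 + 429586}{\frac{-25056 - -3762 - 11 \left(-342\right)^{2}}{116 \left(-342\right) \left(1 - 342\right)} - 164236} = \frac{430238}{\frac{1}{116} \left(- \frac{1}{342}\right) \frac{1}{-341} \left(-25056 + 3762 - 1286604\right) - 164236} = \frac{430238}{\frac{1}{116} \left(- \frac{1}{342}\right) \left(- \frac{1}{341}\right) \left(-25056 + 3762 - 1286604\right) - 164236} = \frac{430238}{\frac{1}{116} \left(- \frac{1}{342}\right) \left(- \frac{1}{341}\right) \left(-1307898\right) - 164236} = \frac{430238}{- \frac{72661}{751564} - 164236} = \frac{430238}{- \frac{123433937765}{751564}} = 430238 \left(- \frac{751564}{123433937765}\right) = - \frac{6879816856}{2626253995}$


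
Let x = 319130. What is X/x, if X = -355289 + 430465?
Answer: 37588/159565 ≈ 0.23557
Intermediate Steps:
X = 75176
X/x = 75176/319130 = 75176*(1/319130) = 37588/159565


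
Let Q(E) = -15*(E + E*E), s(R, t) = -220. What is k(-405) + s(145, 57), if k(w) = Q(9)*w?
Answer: 546530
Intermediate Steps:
Q(E) = -15*E - 15*E**2 (Q(E) = -15*(E + E**2) = -15*E - 15*E**2)
k(w) = -1350*w (k(w) = (-15*9*(1 + 9))*w = (-15*9*10)*w = -1350*w)
k(-405) + s(145, 57) = -1350*(-405) - 220 = 546750 - 220 = 546530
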